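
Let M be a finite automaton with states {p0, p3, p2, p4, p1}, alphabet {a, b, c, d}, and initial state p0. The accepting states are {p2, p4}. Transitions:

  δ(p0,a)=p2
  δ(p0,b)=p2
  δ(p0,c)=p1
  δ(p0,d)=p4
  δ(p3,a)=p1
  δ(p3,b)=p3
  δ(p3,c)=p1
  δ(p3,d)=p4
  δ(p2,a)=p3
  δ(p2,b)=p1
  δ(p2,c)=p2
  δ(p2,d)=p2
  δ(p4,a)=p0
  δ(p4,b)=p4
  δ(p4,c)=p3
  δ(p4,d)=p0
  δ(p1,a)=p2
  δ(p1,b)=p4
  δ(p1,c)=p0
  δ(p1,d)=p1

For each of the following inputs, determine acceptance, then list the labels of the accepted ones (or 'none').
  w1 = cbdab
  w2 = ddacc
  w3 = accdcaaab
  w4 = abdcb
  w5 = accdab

w2, w4

w1: p0 → p1 → p4 → p0 → p2 → p1  → end p1, rejected
w2: p0 → p4 → p0 → p2 → p2 → p2  → end p2, accepted
w3: p0 → p2 → p2 → p2 → p2 → p2 → p3 → p1 → p2 → p1  → end p1, rejected
w4: p0 → p2 → p1 → p1 → p0 → p2  → end p2, accepted
w5: p0 → p2 → p2 → p2 → p2 → p3 → p3  → end p3, rejected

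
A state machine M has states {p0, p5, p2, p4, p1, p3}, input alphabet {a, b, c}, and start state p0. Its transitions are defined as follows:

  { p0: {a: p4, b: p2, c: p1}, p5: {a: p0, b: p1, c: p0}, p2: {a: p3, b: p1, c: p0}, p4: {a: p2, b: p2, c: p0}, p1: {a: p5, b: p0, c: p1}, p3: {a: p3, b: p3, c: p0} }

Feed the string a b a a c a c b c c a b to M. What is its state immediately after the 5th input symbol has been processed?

Trace: p0 -a-> p4 -b-> p2 -a-> p3 -a-> p3 -c-> p0
After 5 symbols: p0.

p0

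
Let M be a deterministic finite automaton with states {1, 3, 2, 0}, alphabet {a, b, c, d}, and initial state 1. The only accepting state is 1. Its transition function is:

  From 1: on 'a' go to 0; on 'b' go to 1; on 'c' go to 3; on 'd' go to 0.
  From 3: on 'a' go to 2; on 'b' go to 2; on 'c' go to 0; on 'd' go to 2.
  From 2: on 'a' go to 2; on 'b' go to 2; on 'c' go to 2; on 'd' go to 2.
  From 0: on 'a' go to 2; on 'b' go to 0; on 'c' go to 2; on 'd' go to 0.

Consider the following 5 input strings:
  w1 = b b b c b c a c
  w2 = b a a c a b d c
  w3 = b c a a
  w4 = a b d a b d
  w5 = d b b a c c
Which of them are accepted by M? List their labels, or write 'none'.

w1: Trace: 1 -b-> 1 -b-> 1 -b-> 1 -c-> 3 -b-> 2 -c-> 2 -a-> 2 -c-> 2  → end 2, rejected
w2: Trace: 1 -b-> 1 -a-> 0 -a-> 2 -c-> 2 -a-> 2 -b-> 2 -d-> 2 -c-> 2  → end 2, rejected
w3: Trace: 1 -b-> 1 -c-> 3 -a-> 2 -a-> 2  → end 2, rejected
w4: Trace: 1 -a-> 0 -b-> 0 -d-> 0 -a-> 2 -b-> 2 -d-> 2  → end 2, rejected
w5: Trace: 1 -d-> 0 -b-> 0 -b-> 0 -a-> 2 -c-> 2 -c-> 2  → end 2, rejected

none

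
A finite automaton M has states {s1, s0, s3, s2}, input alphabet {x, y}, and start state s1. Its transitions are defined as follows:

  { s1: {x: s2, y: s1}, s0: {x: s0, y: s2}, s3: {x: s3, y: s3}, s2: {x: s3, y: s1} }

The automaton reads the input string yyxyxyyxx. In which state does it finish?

s1 → s1 → s1 → s2 → s1 → s2 → s1 → s1 → s2 → s3

s3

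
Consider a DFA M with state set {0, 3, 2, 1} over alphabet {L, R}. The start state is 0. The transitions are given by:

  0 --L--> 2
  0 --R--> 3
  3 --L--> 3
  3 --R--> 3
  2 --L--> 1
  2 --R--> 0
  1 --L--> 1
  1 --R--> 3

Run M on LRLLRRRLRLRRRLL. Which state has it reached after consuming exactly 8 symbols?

0 → 2 → 0 → 2 → 1 → 3 → 3 → 3 → 3
After 8 symbols: 3.

3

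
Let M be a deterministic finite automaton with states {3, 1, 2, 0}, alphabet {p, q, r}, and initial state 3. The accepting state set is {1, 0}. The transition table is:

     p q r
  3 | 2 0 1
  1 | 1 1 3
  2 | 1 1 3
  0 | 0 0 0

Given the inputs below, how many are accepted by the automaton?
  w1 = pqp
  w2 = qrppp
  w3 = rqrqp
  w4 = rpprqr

w1: 3 → 2 → 1 → 1  → end 1, accepted
w2: 3 → 0 → 0 → 0 → 0 → 0  → end 0, accepted
w3: 3 → 1 → 1 → 3 → 0 → 0  → end 0, accepted
w4: 3 → 1 → 1 → 1 → 3 → 0 → 0  → end 0, accepted

4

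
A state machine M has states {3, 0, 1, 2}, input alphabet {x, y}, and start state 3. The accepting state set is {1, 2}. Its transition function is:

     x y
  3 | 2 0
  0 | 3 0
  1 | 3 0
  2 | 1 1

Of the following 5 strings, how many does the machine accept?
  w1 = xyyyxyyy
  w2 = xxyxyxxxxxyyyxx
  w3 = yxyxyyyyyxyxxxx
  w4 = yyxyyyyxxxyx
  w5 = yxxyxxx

w1: Trace: 3 -x-> 2 -y-> 1 -y-> 0 -y-> 0 -x-> 3 -y-> 0 -y-> 0 -y-> 0  → end 0, rejected
w2: Trace: 3 -x-> 2 -x-> 1 -y-> 0 -x-> 3 -y-> 0 -x-> 3 -x-> 2 -x-> 1 -x-> 3 -x-> 2 -y-> 1 -y-> 0 -y-> 0 -x-> 3 -x-> 2  → end 2, accepted
w3: Trace: 3 -y-> 0 -x-> 3 -y-> 0 -x-> 3 -y-> 0 -y-> 0 -y-> 0 -y-> 0 -y-> 0 -x-> 3 -y-> 0 -x-> 3 -x-> 2 -x-> 1 -x-> 3  → end 3, rejected
w4: Trace: 3 -y-> 0 -y-> 0 -x-> 3 -y-> 0 -y-> 0 -y-> 0 -y-> 0 -x-> 3 -x-> 2 -x-> 1 -y-> 0 -x-> 3  → end 3, rejected
w5: Trace: 3 -y-> 0 -x-> 3 -x-> 2 -y-> 1 -x-> 3 -x-> 2 -x-> 1  → end 1, accepted

2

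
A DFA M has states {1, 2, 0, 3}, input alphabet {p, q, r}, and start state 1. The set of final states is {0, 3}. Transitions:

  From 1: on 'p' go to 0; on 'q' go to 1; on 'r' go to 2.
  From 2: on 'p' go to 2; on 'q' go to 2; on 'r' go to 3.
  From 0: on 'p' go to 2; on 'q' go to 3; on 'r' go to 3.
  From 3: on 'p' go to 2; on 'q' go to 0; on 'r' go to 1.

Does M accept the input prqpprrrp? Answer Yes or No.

start at 1
read 'p': 1 → 0
read 'r': 0 → 3
read 'q': 3 → 0
read 'p': 0 → 2
read 'p': 2 → 2
read 'r': 2 → 3
read 'r': 3 → 1
read 'r': 1 → 2
read 'p': 2 → 2
End state 2 is not accepting.

No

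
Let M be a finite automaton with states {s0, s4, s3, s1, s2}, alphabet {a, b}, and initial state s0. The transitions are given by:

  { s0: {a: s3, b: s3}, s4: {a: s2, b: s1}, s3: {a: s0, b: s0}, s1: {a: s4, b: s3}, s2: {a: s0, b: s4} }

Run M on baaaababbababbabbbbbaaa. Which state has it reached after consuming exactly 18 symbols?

s0

Trace: s0 -b-> s3 -a-> s0 -a-> s3 -a-> s0 -a-> s3 -b-> s0 -a-> s3 -b-> s0 -b-> s3 -a-> s0 -b-> s3 -a-> s0 -b-> s3 -b-> s0 -a-> s3 -b-> s0 -b-> s3 -b-> s0
After 18 symbols: s0.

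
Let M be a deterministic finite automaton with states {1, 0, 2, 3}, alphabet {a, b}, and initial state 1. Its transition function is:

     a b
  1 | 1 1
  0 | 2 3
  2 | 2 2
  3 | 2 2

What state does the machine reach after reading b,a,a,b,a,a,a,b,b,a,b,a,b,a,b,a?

1

start at 1
read 'b': 1 → 1
read 'a': 1 → 1
read 'a': 1 → 1
read 'b': 1 → 1
read 'a': 1 → 1
read 'a': 1 → 1
read 'a': 1 → 1
read 'b': 1 → 1
read 'b': 1 → 1
read 'a': 1 → 1
read 'b': 1 → 1
read 'a': 1 → 1
read 'b': 1 → 1
read 'a': 1 → 1
read 'b': 1 → 1
read 'a': 1 → 1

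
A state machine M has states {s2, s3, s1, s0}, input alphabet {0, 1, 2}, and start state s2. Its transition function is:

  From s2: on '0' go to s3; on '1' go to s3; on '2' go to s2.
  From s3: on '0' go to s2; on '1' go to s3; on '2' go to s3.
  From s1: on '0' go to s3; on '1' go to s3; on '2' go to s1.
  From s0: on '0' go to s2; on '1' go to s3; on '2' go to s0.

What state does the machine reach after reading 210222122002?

start at s2
read '2': s2 → s2
read '1': s2 → s3
read '0': s3 → s2
read '2': s2 → s2
read '2': s2 → s2
read '2': s2 → s2
read '1': s2 → s3
read '2': s3 → s3
read '2': s3 → s3
read '0': s3 → s2
read '0': s2 → s3
read '2': s3 → s3

s3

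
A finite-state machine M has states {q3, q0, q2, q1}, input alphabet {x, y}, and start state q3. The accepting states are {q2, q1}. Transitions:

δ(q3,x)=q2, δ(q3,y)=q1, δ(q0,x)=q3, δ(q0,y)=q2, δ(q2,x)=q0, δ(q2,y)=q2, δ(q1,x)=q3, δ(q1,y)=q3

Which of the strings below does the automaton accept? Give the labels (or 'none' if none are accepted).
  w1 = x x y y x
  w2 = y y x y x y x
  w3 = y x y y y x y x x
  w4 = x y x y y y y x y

w1:
  start at q3
  read 'x': q3 → q2
  read 'x': q2 → q0
  read 'y': q0 → q2
  read 'y': q2 → q2
  read 'x': q2 → q0
  end q0, rejected
w2:
  start at q3
  read 'y': q3 → q1
  read 'y': q1 → q3
  read 'x': q3 → q2
  read 'y': q2 → q2
  read 'x': q2 → q0
  read 'y': q0 → q2
  read 'x': q2 → q0
  end q0, rejected
w3:
  start at q3
  read 'y': q3 → q1
  read 'x': q1 → q3
  read 'y': q3 → q1
  read 'y': q1 → q3
  read 'y': q3 → q1
  read 'x': q1 → q3
  read 'y': q3 → q1
  read 'x': q1 → q3
  read 'x': q3 → q2
  end q2, accepted
w4:
  start at q3
  read 'x': q3 → q2
  read 'y': q2 → q2
  read 'x': q2 → q0
  read 'y': q0 → q2
  read 'y': q2 → q2
  read 'y': q2 → q2
  read 'y': q2 → q2
  read 'x': q2 → q0
  read 'y': q0 → q2
  end q2, accepted

w3, w4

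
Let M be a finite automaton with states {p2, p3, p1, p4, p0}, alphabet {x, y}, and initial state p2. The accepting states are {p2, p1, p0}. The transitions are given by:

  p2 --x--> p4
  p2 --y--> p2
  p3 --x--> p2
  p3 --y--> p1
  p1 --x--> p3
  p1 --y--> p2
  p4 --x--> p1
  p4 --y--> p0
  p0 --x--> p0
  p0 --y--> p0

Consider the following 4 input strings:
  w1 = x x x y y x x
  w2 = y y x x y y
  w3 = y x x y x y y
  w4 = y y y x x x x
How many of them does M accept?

w1:
  start at p2
  read 'x': p2 → p4
  read 'x': p4 → p1
  read 'x': p1 → p3
  read 'y': p3 → p1
  read 'y': p1 → p2
  read 'x': p2 → p4
  read 'x': p4 → p1
  end p1, accepted
w2:
  start at p2
  read 'y': p2 → p2
  read 'y': p2 → p2
  read 'x': p2 → p4
  read 'x': p4 → p1
  read 'y': p1 → p2
  read 'y': p2 → p2
  end p2, accepted
w3:
  start at p2
  read 'y': p2 → p2
  read 'x': p2 → p4
  read 'x': p4 → p1
  read 'y': p1 → p2
  read 'x': p2 → p4
  read 'y': p4 → p0
  read 'y': p0 → p0
  end p0, accepted
w4:
  start at p2
  read 'y': p2 → p2
  read 'y': p2 → p2
  read 'y': p2 → p2
  read 'x': p2 → p4
  read 'x': p4 → p1
  read 'x': p1 → p3
  read 'x': p3 → p2
  end p2, accepted

4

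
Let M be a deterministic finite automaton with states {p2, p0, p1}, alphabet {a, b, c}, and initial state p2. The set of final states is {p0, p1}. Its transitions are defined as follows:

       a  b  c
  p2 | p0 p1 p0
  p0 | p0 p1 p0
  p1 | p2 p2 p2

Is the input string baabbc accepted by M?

Yes

p2 → p1 → p2 → p0 → p1 → p2 → p0
End state p0 is accepting.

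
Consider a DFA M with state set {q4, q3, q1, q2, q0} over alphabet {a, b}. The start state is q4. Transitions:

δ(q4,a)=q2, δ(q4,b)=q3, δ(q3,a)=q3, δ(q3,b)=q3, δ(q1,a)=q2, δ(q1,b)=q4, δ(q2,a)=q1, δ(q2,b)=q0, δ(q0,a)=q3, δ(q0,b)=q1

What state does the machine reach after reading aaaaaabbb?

q4 → q2 → q1 → q2 → q1 → q2 → q1 → q4 → q3 → q3

q3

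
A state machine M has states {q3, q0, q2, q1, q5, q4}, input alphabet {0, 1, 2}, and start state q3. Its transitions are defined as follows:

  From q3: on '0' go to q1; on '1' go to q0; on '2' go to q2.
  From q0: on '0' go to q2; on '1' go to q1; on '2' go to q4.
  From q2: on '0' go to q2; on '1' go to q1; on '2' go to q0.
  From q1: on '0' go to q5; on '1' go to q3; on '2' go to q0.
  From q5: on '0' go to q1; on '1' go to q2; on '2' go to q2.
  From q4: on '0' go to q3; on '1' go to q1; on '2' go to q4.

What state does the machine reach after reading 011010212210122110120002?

Trace: q3 -0-> q1 -1-> q3 -1-> q0 -0-> q2 -1-> q1 -0-> q5 -2-> q2 -1-> q1 -2-> q0 -2-> q4 -1-> q1 -0-> q5 -1-> q2 -2-> q0 -2-> q4 -1-> q1 -1-> q3 -0-> q1 -1-> q3 -2-> q2 -0-> q2 -0-> q2 -0-> q2 -2-> q0

q0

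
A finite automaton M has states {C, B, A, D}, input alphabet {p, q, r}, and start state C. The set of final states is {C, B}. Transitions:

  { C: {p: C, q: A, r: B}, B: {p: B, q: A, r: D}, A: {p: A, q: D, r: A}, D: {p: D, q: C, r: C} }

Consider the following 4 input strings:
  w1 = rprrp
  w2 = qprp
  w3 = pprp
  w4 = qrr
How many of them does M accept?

w1: C → B → B → D → C → C  → end C, accepted
w2: C → A → A → A → A  → end A, rejected
w3: C → C → C → B → B  → end B, accepted
w4: C → A → A → A  → end A, rejected

2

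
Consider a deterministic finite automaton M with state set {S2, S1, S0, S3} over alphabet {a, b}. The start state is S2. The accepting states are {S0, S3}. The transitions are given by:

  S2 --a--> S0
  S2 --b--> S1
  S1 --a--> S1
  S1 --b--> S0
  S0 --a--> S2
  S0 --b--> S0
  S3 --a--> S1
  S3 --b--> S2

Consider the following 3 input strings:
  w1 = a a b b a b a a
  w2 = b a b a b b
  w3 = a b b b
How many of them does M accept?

2

w1: S2 → S0 → S2 → S1 → S0 → S2 → S1 → S1 → S1  → end S1, rejected
w2: S2 → S1 → S1 → S0 → S2 → S1 → S0  → end S0, accepted
w3: S2 → S0 → S0 → S0 → S0  → end S0, accepted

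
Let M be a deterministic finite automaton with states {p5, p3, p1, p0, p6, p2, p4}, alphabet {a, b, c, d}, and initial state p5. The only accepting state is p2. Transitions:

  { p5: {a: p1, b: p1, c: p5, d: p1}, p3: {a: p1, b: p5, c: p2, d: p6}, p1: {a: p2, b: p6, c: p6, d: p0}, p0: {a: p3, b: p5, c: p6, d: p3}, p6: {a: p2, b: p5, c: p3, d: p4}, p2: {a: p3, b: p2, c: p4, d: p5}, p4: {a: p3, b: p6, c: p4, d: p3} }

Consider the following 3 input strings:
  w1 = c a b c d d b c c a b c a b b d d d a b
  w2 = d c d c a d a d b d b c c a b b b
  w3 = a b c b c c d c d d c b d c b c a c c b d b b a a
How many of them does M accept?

1

w1: Trace: p5 -c-> p5 -a-> p1 -b-> p6 -c-> p3 -d-> p6 -d-> p4 -b-> p6 -c-> p3 -c-> p2 -a-> p3 -b-> p5 -c-> p5 -a-> p1 -b-> p6 -b-> p5 -d-> p1 -d-> p0 -d-> p3 -a-> p1 -b-> p6  → end p6, rejected
w2: Trace: p5 -d-> p1 -c-> p6 -d-> p4 -c-> p4 -a-> p3 -d-> p6 -a-> p2 -d-> p5 -b-> p1 -d-> p0 -b-> p5 -c-> p5 -c-> p5 -a-> p1 -b-> p6 -b-> p5 -b-> p1  → end p1, rejected
w3: Trace: p5 -a-> p1 -b-> p6 -c-> p3 -b-> p5 -c-> p5 -c-> p5 -d-> p1 -c-> p6 -d-> p4 -d-> p3 -c-> p2 -b-> p2 -d-> p5 -c-> p5 -b-> p1 -c-> p6 -a-> p2 -c-> p4 -c-> p4 -b-> p6 -d-> p4 -b-> p6 -b-> p5 -a-> p1 -a-> p2  → end p2, accepted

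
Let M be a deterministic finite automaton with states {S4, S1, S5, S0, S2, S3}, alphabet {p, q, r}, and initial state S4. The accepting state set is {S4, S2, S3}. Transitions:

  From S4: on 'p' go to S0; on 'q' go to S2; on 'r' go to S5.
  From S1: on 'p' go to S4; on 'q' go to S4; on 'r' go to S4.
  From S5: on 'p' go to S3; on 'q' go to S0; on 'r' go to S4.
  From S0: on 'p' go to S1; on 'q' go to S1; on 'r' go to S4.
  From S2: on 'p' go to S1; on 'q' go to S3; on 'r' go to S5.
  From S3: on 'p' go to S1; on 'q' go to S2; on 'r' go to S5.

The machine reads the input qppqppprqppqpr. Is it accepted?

start at S4
read 'q': S4 → S2
read 'p': S2 → S1
read 'p': S1 → S4
read 'q': S4 → S2
read 'p': S2 → S1
read 'p': S1 → S4
read 'p': S4 → S0
read 'r': S0 → S4
read 'q': S4 → S2
read 'p': S2 → S1
read 'p': S1 → S4
read 'q': S4 → S2
read 'p': S2 → S1
read 'r': S1 → S4
End state S4 is accepting.

Yes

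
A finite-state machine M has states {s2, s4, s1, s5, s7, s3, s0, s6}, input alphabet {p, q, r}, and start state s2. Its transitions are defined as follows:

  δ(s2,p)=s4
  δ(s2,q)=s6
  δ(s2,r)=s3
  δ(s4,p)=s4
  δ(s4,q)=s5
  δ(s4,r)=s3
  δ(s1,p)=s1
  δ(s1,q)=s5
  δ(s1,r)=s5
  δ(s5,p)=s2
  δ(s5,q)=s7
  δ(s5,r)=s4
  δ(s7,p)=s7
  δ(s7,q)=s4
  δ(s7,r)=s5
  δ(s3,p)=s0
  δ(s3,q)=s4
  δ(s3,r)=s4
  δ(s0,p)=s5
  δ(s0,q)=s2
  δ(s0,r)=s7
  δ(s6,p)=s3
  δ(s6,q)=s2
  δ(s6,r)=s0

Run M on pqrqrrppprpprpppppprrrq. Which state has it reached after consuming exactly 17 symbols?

s4

start at s2
read 'p': s2 → s4
read 'q': s4 → s5
read 'r': s5 → s4
read 'q': s4 → s5
read 'r': s5 → s4
read 'r': s4 → s3
read 'p': s3 → s0
read 'p': s0 → s5
read 'p': s5 → s2
read 'r': s2 → s3
read 'p': s3 → s0
read 'p': s0 → s5
read 'r': s5 → s4
read 'p': s4 → s4
read 'p': s4 → s4
read 'p': s4 → s4
read 'p': s4 → s4
After 17 symbols: s4.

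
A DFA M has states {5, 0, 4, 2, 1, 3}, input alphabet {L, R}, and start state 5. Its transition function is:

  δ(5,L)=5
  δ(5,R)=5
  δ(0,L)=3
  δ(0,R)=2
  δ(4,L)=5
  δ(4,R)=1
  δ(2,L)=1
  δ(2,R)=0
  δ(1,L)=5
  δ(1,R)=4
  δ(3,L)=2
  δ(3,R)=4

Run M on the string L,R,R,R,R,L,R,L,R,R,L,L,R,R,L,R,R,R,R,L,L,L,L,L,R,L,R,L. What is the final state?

5

5 → 5 → 5 → 5 → 5 → 5 → 5 → 5 → 5 → 5 → 5 → 5 → 5 → 5 → 5 → 5 → 5 → 5 → 5 → 5 → 5 → 5 → 5 → 5 → 5 → 5 → 5 → 5 → 5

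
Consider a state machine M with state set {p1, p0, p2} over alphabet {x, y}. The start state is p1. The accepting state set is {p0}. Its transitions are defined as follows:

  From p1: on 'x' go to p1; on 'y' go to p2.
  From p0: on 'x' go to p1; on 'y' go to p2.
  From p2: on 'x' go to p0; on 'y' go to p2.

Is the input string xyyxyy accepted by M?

No

start at p1
read 'x': p1 → p1
read 'y': p1 → p2
read 'y': p2 → p2
read 'x': p2 → p0
read 'y': p0 → p2
read 'y': p2 → p2
End state p2 is not accepting.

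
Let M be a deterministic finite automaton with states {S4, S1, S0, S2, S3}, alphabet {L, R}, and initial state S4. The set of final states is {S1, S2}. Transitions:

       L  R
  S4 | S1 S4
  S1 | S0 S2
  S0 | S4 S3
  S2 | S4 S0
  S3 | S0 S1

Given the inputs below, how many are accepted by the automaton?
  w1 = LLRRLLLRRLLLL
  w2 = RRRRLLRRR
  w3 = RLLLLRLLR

2

w1:
  start at S4
  read 'L': S4 → S1
  read 'L': S1 → S0
  read 'R': S0 → S3
  read 'R': S3 → S1
  read 'L': S1 → S0
  read 'L': S0 → S4
  read 'L': S4 → S1
  read 'R': S1 → S2
  read 'R': S2 → S0
  read 'L': S0 → S4
  read 'L': S4 → S1
  read 'L': S1 → S0
  read 'L': S0 → S4
  end S4, rejected
w2:
  start at S4
  read 'R': S4 → S4
  read 'R': S4 → S4
  read 'R': S4 → S4
  read 'R': S4 → S4
  read 'L': S4 → S1
  read 'L': S1 → S0
  read 'R': S0 → S3
  read 'R': S3 → S1
  read 'R': S1 → S2
  end S2, accepted
w3:
  start at S4
  read 'R': S4 → S4
  read 'L': S4 → S1
  read 'L': S1 → S0
  read 'L': S0 → S4
  read 'L': S4 → S1
  read 'R': S1 → S2
  read 'L': S2 → S4
  read 'L': S4 → S1
  read 'R': S1 → S2
  end S2, accepted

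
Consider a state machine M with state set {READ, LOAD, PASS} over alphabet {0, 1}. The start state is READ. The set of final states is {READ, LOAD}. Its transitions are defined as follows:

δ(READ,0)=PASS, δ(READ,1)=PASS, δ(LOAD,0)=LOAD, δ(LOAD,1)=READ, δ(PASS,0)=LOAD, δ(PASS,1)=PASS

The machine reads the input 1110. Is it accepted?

Yes

Trace: READ -1-> PASS -1-> PASS -1-> PASS -0-> LOAD
End state LOAD is accepting.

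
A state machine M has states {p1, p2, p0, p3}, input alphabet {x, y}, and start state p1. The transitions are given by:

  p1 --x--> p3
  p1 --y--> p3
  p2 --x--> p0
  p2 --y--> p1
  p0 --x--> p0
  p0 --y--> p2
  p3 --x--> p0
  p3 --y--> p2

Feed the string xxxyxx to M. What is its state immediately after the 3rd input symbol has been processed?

p0

Trace: p1 -x-> p3 -x-> p0 -x-> p0
After 3 symbols: p0.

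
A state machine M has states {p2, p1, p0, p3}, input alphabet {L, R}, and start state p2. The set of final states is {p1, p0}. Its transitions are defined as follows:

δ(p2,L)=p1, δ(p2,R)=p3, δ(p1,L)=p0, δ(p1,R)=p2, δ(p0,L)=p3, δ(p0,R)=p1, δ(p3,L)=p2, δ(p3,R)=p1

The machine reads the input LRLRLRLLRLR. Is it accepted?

start at p2
read 'L': p2 → p1
read 'R': p1 → p2
read 'L': p2 → p1
read 'R': p1 → p2
read 'L': p2 → p1
read 'R': p1 → p2
read 'L': p2 → p1
read 'L': p1 → p0
read 'R': p0 → p1
read 'L': p1 → p0
read 'R': p0 → p1
End state p1 is accepting.

Yes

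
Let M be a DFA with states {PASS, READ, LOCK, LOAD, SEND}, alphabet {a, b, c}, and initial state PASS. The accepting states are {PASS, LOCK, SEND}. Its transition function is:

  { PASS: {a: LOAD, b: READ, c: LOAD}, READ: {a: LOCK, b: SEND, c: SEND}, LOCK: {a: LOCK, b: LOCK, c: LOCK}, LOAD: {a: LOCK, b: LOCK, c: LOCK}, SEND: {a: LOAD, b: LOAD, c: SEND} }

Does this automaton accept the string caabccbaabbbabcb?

start at PASS
read 'c': PASS → LOAD
read 'a': LOAD → LOCK
read 'a': LOCK → LOCK
read 'b': LOCK → LOCK
read 'c': LOCK → LOCK
read 'c': LOCK → LOCK
read 'b': LOCK → LOCK
read 'a': LOCK → LOCK
read 'a': LOCK → LOCK
read 'b': LOCK → LOCK
read 'b': LOCK → LOCK
read 'b': LOCK → LOCK
read 'a': LOCK → LOCK
read 'b': LOCK → LOCK
read 'c': LOCK → LOCK
read 'b': LOCK → LOCK
End state LOCK is accepting.

Yes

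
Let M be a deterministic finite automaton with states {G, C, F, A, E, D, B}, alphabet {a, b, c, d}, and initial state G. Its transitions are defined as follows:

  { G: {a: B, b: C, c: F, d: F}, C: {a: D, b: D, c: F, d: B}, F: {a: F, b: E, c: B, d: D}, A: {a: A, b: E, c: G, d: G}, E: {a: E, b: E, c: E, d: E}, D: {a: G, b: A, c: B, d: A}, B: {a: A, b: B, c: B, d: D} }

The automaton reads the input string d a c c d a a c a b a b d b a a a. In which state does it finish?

start at G
read 'd': G → F
read 'a': F → F
read 'c': F → B
read 'c': B → B
read 'd': B → D
read 'a': D → G
read 'a': G → B
read 'c': B → B
read 'a': B → A
read 'b': A → E
read 'a': E → E
read 'b': E → E
read 'd': E → E
read 'b': E → E
read 'a': E → E
read 'a': E → E
read 'a': E → E

E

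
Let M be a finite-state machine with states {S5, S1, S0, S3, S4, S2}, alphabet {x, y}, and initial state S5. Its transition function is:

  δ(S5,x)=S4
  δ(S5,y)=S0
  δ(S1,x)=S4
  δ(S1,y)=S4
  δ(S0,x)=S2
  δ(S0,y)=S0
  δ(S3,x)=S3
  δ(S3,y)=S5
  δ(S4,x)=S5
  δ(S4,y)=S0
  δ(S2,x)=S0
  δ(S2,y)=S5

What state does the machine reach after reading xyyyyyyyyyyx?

S2

Trace: S5 -x-> S4 -y-> S0 -y-> S0 -y-> S0 -y-> S0 -y-> S0 -y-> S0 -y-> S0 -y-> S0 -y-> S0 -y-> S0 -x-> S2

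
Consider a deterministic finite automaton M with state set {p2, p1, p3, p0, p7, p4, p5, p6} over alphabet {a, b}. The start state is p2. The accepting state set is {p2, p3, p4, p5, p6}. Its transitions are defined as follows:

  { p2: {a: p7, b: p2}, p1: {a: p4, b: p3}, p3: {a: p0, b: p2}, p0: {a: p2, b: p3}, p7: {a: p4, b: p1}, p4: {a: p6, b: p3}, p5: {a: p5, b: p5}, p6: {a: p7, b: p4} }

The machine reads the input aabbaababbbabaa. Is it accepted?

Yes

Trace: p2 -a-> p7 -a-> p4 -b-> p3 -b-> p2 -a-> p7 -a-> p4 -b-> p3 -a-> p0 -b-> p3 -b-> p2 -b-> p2 -a-> p7 -b-> p1 -a-> p4 -a-> p6
End state p6 is accepting.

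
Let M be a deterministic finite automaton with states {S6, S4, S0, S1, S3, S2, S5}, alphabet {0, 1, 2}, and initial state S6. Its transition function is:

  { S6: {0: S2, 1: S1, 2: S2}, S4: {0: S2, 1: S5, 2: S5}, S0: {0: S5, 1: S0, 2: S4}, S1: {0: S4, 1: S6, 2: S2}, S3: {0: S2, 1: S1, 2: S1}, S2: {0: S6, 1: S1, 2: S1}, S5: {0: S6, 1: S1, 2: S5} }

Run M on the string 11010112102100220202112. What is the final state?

S2

start at S6
read '1': S6 → S1
read '1': S1 → S6
read '0': S6 → S2
read '1': S2 → S1
read '0': S1 → S4
read '1': S4 → S5
read '1': S5 → S1
read '2': S1 → S2
read '1': S2 → S1
read '0': S1 → S4
read '2': S4 → S5
read '1': S5 → S1
read '0': S1 → S4
read '0': S4 → S2
read '2': S2 → S1
read '2': S1 → S2
read '0': S2 → S6
read '2': S6 → S2
read '0': S2 → S6
read '2': S6 → S2
read '1': S2 → S1
read '1': S1 → S6
read '2': S6 → S2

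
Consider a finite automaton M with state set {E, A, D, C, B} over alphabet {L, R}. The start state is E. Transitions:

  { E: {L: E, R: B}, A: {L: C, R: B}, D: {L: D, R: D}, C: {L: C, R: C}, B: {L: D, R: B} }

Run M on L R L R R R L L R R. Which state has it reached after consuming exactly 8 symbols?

Trace: E -L-> E -R-> B -L-> D -R-> D -R-> D -R-> D -L-> D -L-> D
After 8 symbols: D.

D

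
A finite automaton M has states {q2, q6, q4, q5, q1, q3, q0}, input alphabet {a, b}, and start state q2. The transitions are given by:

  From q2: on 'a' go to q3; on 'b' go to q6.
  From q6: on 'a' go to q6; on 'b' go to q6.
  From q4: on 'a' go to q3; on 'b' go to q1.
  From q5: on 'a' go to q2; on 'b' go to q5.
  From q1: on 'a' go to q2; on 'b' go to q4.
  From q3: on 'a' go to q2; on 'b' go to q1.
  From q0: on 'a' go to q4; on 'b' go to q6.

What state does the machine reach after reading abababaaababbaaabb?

Trace: q2 -a-> q3 -b-> q1 -a-> q2 -b-> q6 -a-> q6 -b-> q6 -a-> q6 -a-> q6 -a-> q6 -b-> q6 -a-> q6 -b-> q6 -b-> q6 -a-> q6 -a-> q6 -a-> q6 -b-> q6 -b-> q6

q6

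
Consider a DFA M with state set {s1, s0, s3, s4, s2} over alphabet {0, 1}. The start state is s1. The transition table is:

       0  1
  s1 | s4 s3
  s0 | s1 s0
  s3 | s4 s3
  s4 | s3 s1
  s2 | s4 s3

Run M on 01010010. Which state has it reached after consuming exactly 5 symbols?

start at s1
read '0': s1 → s4
read '1': s4 → s1
read '0': s1 → s4
read '1': s4 → s1
read '0': s1 → s4
After 5 symbols: s4.

s4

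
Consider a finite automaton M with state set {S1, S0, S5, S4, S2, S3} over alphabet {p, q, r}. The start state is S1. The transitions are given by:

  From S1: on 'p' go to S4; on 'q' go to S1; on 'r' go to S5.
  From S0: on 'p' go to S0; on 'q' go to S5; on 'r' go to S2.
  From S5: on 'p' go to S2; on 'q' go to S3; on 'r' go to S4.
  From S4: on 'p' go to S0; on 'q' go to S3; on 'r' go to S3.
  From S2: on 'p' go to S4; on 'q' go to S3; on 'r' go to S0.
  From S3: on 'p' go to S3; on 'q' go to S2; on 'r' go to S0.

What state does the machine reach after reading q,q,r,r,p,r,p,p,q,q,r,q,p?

S2

S1 → S1 → S1 → S5 → S4 → S0 → S2 → S4 → S0 → S5 → S3 → S0 → S5 → S2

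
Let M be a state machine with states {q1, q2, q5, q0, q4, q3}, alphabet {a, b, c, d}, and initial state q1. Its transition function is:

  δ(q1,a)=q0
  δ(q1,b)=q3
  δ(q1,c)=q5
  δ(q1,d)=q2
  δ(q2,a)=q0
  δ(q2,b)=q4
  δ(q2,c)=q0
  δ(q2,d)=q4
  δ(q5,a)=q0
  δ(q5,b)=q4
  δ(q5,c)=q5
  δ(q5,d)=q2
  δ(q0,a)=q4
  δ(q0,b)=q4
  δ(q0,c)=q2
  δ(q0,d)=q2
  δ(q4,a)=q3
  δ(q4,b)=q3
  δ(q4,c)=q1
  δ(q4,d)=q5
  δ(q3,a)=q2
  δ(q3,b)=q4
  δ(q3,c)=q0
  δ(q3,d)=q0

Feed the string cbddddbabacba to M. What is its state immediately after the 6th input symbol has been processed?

Trace: q1 -c-> q5 -b-> q4 -d-> q5 -d-> q2 -d-> q4 -d-> q5
After 6 symbols: q5.

q5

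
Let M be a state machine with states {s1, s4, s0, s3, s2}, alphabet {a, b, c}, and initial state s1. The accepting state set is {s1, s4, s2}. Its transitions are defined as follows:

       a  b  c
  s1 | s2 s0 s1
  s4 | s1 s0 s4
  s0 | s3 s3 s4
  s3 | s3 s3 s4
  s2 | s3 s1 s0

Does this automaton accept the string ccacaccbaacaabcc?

Trace: s1 -c-> s1 -c-> s1 -a-> s2 -c-> s0 -a-> s3 -c-> s4 -c-> s4 -b-> s0 -a-> s3 -a-> s3 -c-> s4 -a-> s1 -a-> s2 -b-> s1 -c-> s1 -c-> s1
End state s1 is accepting.

Yes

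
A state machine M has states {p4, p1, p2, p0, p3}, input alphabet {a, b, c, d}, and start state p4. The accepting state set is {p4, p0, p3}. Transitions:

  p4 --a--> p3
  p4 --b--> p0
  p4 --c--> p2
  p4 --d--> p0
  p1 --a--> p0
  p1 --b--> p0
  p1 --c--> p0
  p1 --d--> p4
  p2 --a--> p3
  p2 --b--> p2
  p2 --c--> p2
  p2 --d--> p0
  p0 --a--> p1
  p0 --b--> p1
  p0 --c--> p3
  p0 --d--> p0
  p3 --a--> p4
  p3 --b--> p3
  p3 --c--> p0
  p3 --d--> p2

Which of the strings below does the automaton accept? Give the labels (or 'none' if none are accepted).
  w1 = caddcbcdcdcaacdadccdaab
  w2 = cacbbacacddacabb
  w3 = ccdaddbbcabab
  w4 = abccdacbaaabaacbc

w3, w4

w1: p4 → p2 → p3 → p2 → p0 → p3 → p3 → p0 → p0 → p3 → p2 → p2 → p3 → p4 → p2 → p0 → p1 → p4 → p2 → p2 → p0 → p1 → p0 → p1  → end p1, rejected
w2: p4 → p2 → p3 → p0 → p1 → p0 → p1 → p0 → p1 → p0 → p0 → p0 → p1 → p0 → p1 → p0 → p1  → end p1, rejected
w3: p4 → p2 → p2 → p0 → p1 → p4 → p0 → p1 → p0 → p3 → p4 → p0 → p1 → p0  → end p0, accepted
w4: p4 → p3 → p3 → p0 → p3 → p2 → p3 → p0 → p1 → p0 → p1 → p0 → p1 → p0 → p1 → p0 → p1 → p0  → end p0, accepted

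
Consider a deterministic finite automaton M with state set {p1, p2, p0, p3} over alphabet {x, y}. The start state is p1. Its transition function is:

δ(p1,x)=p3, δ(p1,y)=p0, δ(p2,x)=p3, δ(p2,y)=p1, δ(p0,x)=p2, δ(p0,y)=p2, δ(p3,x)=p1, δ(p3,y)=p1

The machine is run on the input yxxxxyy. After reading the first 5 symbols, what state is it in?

p3

start at p1
read 'y': p1 → p0
read 'x': p0 → p2
read 'x': p2 → p3
read 'x': p3 → p1
read 'x': p1 → p3
After 5 symbols: p3.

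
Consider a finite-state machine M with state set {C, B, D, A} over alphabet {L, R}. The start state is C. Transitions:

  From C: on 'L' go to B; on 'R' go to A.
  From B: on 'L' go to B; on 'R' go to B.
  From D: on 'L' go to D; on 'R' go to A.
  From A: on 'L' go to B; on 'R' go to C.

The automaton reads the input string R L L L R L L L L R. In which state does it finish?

C → A → B → B → B → B → B → B → B → B → B

B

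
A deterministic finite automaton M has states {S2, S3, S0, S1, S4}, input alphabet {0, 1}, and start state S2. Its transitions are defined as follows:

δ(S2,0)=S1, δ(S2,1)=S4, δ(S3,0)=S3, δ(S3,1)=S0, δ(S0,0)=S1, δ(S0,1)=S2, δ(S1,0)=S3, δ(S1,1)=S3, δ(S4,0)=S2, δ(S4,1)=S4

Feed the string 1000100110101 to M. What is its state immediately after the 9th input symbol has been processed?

S2 → S4 → S2 → S1 → S3 → S0 → S1 → S3 → S0 → S2
After 9 symbols: S2.

S2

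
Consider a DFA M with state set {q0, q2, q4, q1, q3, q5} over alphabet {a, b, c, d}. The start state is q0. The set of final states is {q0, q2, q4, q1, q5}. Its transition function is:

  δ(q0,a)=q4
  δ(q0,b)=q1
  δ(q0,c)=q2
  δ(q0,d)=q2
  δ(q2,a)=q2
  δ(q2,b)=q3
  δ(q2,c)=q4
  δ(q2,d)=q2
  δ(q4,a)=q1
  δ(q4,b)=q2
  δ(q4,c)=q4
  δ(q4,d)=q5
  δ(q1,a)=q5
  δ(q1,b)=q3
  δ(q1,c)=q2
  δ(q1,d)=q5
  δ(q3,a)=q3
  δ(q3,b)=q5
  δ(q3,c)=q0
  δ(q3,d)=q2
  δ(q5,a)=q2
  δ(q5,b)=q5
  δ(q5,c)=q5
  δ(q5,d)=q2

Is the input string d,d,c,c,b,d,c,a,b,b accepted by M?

start at q0
read 'd': q0 → q2
read 'd': q2 → q2
read 'c': q2 → q4
read 'c': q4 → q4
read 'b': q4 → q2
read 'd': q2 → q2
read 'c': q2 → q4
read 'a': q4 → q1
read 'b': q1 → q3
read 'b': q3 → q5
End state q5 is accepting.

Yes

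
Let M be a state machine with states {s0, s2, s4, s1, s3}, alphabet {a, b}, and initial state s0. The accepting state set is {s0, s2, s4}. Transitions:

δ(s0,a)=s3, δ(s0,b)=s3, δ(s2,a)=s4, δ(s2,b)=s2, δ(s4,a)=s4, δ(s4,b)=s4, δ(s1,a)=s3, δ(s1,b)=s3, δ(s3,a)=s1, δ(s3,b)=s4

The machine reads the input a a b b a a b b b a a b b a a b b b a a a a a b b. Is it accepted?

s0 → s3 → s1 → s3 → s4 → s4 → s4 → s4 → s4 → s4 → s4 → s4 → s4 → s4 → s4 → s4 → s4 → s4 → s4 → s4 → s4 → s4 → s4 → s4 → s4 → s4
End state s4 is accepting.

Yes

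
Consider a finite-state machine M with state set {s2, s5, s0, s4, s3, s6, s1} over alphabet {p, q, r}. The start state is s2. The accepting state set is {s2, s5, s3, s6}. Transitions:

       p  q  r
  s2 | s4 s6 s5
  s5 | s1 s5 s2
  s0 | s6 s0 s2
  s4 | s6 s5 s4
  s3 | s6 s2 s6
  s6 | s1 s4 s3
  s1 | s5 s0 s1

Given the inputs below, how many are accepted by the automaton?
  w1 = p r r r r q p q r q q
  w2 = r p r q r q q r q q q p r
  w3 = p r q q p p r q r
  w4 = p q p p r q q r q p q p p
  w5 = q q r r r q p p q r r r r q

2

w1:
  start at s2
  read 'p': s2 → s4
  read 'r': s4 → s4
  read 'r': s4 → s4
  read 'r': s4 → s4
  read 'r': s4 → s4
  read 'q': s4 → s5
  read 'p': s5 → s1
  read 'q': s1 → s0
  read 'r': s0 → s2
  read 'q': s2 → s6
  read 'q': s6 → s4
  end s4, rejected
w2:
  start at s2
  read 'r': s2 → s5
  read 'p': s5 → s1
  read 'r': s1 → s1
  read 'q': s1 → s0
  read 'r': s0 → s2
  read 'q': s2 → s6
  read 'q': s6 → s4
  read 'r': s4 → s4
  read 'q': s4 → s5
  read 'q': s5 → s5
  read 'q': s5 → s5
  read 'p': s5 → s1
  read 'r': s1 → s1
  end s1, rejected
w3:
  start at s2
  read 'p': s2 → s4
  read 'r': s4 → s4
  read 'q': s4 → s5
  read 'q': s5 → s5
  read 'p': s5 → s1
  read 'p': s1 → s5
  read 'r': s5 → s2
  read 'q': s2 → s6
  read 'r': s6 → s3
  end s3, accepted
w4:
  start at s2
  read 'p': s2 → s4
  read 'q': s4 → s5
  read 'p': s5 → s1
  read 'p': s1 → s5
  read 'r': s5 → s2
  read 'q': s2 → s6
  read 'q': s6 → s4
  read 'r': s4 → s4
  read 'q': s4 → s5
  read 'p': s5 → s1
  read 'q': s1 → s0
  read 'p': s0 → s6
  read 'p': s6 → s1
  end s1, rejected
w5:
  start at s2
  read 'q': s2 → s6
  read 'q': s6 → s4
  read 'r': s4 → s4
  read 'r': s4 → s4
  read 'r': s4 → s4
  read 'q': s4 → s5
  read 'p': s5 → s1
  read 'p': s1 → s5
  read 'q': s5 → s5
  read 'r': s5 → s2
  read 'r': s2 → s5
  read 'r': s5 → s2
  read 'r': s2 → s5
  read 'q': s5 → s5
  end s5, accepted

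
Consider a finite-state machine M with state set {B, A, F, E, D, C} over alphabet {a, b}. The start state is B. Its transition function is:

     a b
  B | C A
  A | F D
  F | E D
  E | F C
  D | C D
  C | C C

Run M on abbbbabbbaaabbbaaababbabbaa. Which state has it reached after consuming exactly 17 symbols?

C

B → C → C → C → C → C → C → C → C → C → C → C → C → C → C → C → C → C
After 17 symbols: C.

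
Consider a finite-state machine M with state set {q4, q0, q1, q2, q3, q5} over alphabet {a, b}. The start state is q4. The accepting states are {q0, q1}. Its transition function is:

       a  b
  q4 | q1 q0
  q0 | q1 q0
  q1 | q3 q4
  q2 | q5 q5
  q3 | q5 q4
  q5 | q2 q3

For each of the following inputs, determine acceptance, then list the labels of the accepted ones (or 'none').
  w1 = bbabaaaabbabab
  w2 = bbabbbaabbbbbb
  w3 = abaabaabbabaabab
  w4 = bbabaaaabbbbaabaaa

w1:
  start at q4
  read 'b': q4 → q0
  read 'b': q0 → q0
  read 'a': q0 → q1
  read 'b': q1 → q4
  read 'a': q4 → q1
  read 'a': q1 → q3
  read 'a': q3 → q5
  read 'a': q5 → q2
  read 'b': q2 → q5
  read 'b': q5 → q3
  read 'a': q3 → q5
  read 'b': q5 → q3
  read 'a': q3 → q5
  read 'b': q5 → q3
  end q3, rejected
w2:
  start at q4
  read 'b': q4 → q0
  read 'b': q0 → q0
  read 'a': q0 → q1
  read 'b': q1 → q4
  read 'b': q4 → q0
  read 'b': q0 → q0
  read 'a': q0 → q1
  read 'a': q1 → q3
  read 'b': q3 → q4
  read 'b': q4 → q0
  read 'b': q0 → q0
  read 'b': q0 → q0
  read 'b': q0 → q0
  read 'b': q0 → q0
  end q0, accepted
w3:
  start at q4
  read 'a': q4 → q1
  read 'b': q1 → q4
  read 'a': q4 → q1
  read 'a': q1 → q3
  read 'b': q3 → q4
  read 'a': q4 → q1
  read 'a': q1 → q3
  read 'b': q3 → q4
  read 'b': q4 → q0
  read 'a': q0 → q1
  read 'b': q1 → q4
  read 'a': q4 → q1
  read 'a': q1 → q3
  read 'b': q3 → q4
  read 'a': q4 → q1
  read 'b': q1 → q4
  end q4, rejected
w4:
  start at q4
  read 'b': q4 → q0
  read 'b': q0 → q0
  read 'a': q0 → q1
  read 'b': q1 → q4
  read 'a': q4 → q1
  read 'a': q1 → q3
  read 'a': q3 → q5
  read 'a': q5 → q2
  read 'b': q2 → q5
  read 'b': q5 → q3
  read 'b': q3 → q4
  read 'b': q4 → q0
  read 'a': q0 → q1
  read 'a': q1 → q3
  read 'b': q3 → q4
  read 'a': q4 → q1
  read 'a': q1 → q3
  read 'a': q3 → q5
  end q5, rejected

w2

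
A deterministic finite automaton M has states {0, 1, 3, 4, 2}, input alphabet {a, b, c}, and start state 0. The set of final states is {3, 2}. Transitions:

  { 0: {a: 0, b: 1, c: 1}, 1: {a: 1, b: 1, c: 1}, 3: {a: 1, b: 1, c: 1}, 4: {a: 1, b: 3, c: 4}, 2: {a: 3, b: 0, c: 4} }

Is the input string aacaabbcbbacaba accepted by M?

No

0 → 0 → 0 → 1 → 1 → 1 → 1 → 1 → 1 → 1 → 1 → 1 → 1 → 1 → 1 → 1
End state 1 is not accepting.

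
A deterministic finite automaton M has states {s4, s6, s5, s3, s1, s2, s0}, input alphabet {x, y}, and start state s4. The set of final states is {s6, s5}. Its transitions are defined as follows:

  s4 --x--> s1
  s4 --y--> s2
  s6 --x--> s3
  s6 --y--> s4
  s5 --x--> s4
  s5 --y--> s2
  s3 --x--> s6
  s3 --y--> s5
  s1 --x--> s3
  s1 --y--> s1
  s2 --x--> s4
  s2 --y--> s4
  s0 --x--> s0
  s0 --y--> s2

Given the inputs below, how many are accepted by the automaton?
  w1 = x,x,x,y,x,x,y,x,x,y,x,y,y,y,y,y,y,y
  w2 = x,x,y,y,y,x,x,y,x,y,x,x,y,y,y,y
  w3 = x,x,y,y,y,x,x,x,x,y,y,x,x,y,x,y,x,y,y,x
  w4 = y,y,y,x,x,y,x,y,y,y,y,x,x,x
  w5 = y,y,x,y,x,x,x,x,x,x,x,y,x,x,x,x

w1: Trace: s4 -x-> s1 -x-> s3 -x-> s6 -y-> s4 -x-> s1 -x-> s3 -y-> s5 -x-> s4 -x-> s1 -y-> s1 -x-> s3 -y-> s5 -y-> s2 -y-> s4 -y-> s2 -y-> s4 -y-> s2 -y-> s4  → end s4, rejected
w2: Trace: s4 -x-> s1 -x-> s3 -y-> s5 -y-> s2 -y-> s4 -x-> s1 -x-> s3 -y-> s5 -x-> s4 -y-> s2 -x-> s4 -x-> s1 -y-> s1 -y-> s1 -y-> s1 -y-> s1  → end s1, rejected
w3: Trace: s4 -x-> s1 -x-> s3 -y-> s5 -y-> s2 -y-> s4 -x-> s1 -x-> s3 -x-> s6 -x-> s3 -y-> s5 -y-> s2 -x-> s4 -x-> s1 -y-> s1 -x-> s3 -y-> s5 -x-> s4 -y-> s2 -y-> s4 -x-> s1  → end s1, rejected
w4: Trace: s4 -y-> s2 -y-> s4 -y-> s2 -x-> s4 -x-> s1 -y-> s1 -x-> s3 -y-> s5 -y-> s2 -y-> s4 -y-> s2 -x-> s4 -x-> s1 -x-> s3  → end s3, rejected
w5: Trace: s4 -y-> s2 -y-> s4 -x-> s1 -y-> s1 -x-> s3 -x-> s6 -x-> s3 -x-> s6 -x-> s3 -x-> s6 -x-> s3 -y-> s5 -x-> s4 -x-> s1 -x-> s3 -x-> s6  → end s6, accepted

1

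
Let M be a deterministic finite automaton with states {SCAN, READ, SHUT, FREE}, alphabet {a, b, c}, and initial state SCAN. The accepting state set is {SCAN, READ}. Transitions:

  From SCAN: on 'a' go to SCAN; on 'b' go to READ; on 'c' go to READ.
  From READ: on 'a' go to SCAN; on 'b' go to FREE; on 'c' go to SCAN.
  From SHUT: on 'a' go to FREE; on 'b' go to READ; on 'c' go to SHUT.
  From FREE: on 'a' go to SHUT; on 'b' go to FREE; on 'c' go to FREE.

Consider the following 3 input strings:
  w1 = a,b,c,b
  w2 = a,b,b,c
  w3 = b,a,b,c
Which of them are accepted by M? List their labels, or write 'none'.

w1, w3

w1: SCAN → SCAN → READ → SCAN → READ  → end READ, accepted
w2: SCAN → SCAN → READ → FREE → FREE  → end FREE, rejected
w3: SCAN → READ → SCAN → READ → SCAN  → end SCAN, accepted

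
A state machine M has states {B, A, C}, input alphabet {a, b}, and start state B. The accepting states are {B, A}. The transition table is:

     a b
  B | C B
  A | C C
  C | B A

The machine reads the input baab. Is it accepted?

Trace: B -b-> B -a-> C -a-> B -b-> B
End state B is accepting.

Yes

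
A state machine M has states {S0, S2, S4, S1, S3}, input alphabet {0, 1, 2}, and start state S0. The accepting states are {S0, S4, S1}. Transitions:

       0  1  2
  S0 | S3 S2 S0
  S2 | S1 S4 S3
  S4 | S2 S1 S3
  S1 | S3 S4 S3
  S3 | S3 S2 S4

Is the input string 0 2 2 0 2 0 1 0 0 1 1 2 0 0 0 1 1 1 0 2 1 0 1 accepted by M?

start at S0
read '0': S0 → S3
read '2': S3 → S4
read '2': S4 → S3
read '0': S3 → S3
read '2': S3 → S4
read '0': S4 → S2
read '1': S2 → S4
read '0': S4 → S2
read '0': S2 → S1
read '1': S1 → S4
read '1': S4 → S1
read '2': S1 → S3
read '0': S3 → S3
read '0': S3 → S3
read '0': S3 → S3
read '1': S3 → S2
read '1': S2 → S4
read '1': S4 → S1
read '0': S1 → S3
read '2': S3 → S4
read '1': S4 → S1
read '0': S1 → S3
read '1': S3 → S2
End state S2 is not accepting.

No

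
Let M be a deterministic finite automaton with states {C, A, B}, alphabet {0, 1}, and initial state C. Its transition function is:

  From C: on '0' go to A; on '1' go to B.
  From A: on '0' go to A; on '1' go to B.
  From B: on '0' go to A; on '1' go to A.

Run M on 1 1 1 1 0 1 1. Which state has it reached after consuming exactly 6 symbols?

C → B → A → B → A → A → B
After 6 symbols: B.

B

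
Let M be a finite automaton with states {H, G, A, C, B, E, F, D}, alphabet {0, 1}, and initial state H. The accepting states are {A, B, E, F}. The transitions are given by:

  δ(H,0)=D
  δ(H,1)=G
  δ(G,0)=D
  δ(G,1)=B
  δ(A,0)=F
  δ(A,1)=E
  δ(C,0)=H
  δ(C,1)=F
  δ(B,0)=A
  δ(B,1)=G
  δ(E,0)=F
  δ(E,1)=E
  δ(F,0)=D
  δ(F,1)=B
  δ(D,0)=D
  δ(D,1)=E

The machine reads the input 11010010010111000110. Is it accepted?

Yes

start at H
read '1': H → G
read '1': G → B
read '0': B → A
read '1': A → E
read '0': E → F
read '0': F → D
read '1': D → E
read '0': E → F
read '0': F → D
read '1': D → E
read '0': E → F
read '1': F → B
read '1': B → G
read '1': G → B
read '0': B → A
read '0': A → F
read '0': F → D
read '1': D → E
read '1': E → E
read '0': E → F
End state F is accepting.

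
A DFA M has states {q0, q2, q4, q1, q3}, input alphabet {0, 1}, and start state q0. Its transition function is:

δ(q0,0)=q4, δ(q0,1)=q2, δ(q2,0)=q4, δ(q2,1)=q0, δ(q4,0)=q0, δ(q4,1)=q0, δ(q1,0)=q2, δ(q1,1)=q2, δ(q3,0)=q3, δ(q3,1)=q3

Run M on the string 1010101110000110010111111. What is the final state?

q2

Trace: q0 -1-> q2 -0-> q4 -1-> q0 -0-> q4 -1-> q0 -0-> q4 -1-> q0 -1-> q2 -1-> q0 -0-> q4 -0-> q0 -0-> q4 -0-> q0 -1-> q2 -1-> q0 -0-> q4 -0-> q0 -1-> q2 -0-> q4 -1-> q0 -1-> q2 -1-> q0 -1-> q2 -1-> q0 -1-> q2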